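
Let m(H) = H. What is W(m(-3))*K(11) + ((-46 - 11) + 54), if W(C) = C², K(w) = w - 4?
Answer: 60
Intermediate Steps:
K(w) = -4 + w
W(m(-3))*K(11) + ((-46 - 11) + 54) = (-3)²*(-4 + 11) + ((-46 - 11) + 54) = 9*7 + (-57 + 54) = 63 - 3 = 60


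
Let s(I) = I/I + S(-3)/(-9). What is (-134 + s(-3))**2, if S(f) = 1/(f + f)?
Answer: 51566761/2916 ≈ 17684.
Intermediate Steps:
S(f) = 1/(2*f)
s(I) = 55/54 (s(I) = I/I + ((1/2)/(-3))/(-9) = 1 + ((1/2)*(-1/3))*(-1/9) = 1 - 1/6*(-1/9) = 1 + 1/54 = 55/54)
(-134 + s(-3))**2 = (-134 + 55/54)**2 = (-7181/54)**2 = 51566761/2916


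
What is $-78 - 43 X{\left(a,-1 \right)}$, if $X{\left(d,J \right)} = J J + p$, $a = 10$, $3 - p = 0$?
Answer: $-250$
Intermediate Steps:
$p = 3$ ($p = 3 - 0 = 3 + 0 = 3$)
$X{\left(d,J \right)} = 3 + J^{2}$ ($X{\left(d,J \right)} = J J + 3 = J^{2} + 3 = 3 + J^{2}$)
$-78 - 43 X{\left(a,-1 \right)} = -78 - 43 \left(3 + \left(-1\right)^{2}\right) = -78 - 43 \left(3 + 1\right) = -78 - 172 = -250$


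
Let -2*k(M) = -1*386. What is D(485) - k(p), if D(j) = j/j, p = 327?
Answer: -192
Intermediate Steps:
D(j) = 1
k(M) = 193 (k(M) = -(-1)*386/2 = -½*(-386) = 193)
D(485) - k(p) = 1 - 1*193 = 1 - 193 = -192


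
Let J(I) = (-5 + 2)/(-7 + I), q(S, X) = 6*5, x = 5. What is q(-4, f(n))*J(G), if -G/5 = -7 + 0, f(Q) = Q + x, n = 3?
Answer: -45/14 ≈ -3.2143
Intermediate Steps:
f(Q) = 5 + Q (f(Q) = Q + 5 = 5 + Q)
q(S, X) = 30
G = 35 (G = -5*(-7 + 0) = -5*(-7) = 35)
J(I) = -3/(-7 + I)
q(-4, f(n))*J(G) = 30*(-3/(-7 + 35)) = 30*(-3/28) = -45/14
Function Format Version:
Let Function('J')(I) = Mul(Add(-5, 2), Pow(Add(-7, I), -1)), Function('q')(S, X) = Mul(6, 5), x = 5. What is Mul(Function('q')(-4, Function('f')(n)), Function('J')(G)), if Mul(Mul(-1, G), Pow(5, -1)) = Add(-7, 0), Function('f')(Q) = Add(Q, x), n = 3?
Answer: Rational(-45, 14) ≈ -3.2143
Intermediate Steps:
Function('f')(Q) = Add(5, Q) (Function('f')(Q) = Add(Q, 5) = Add(5, Q))
Function('q')(S, X) = 30
G = 35 (G = Mul(-5, Add(-7, 0)) = Mul(-5, -7) = 35)
Function('J')(I) = Mul(-3, Pow(Add(-7, I), -1))
Mul(Function('q')(-4, Function('f')(n)), Function('J')(G)) = Mul(30, Mul(-3, Pow(Add(-7, 35), -1))) = Mul(30, Mul(-3, Pow(28, -1))) = Mul(30, Mul(-3, Rational(1, 28))) = Mul(30, Rational(-3, 28)) = Rational(-45, 14)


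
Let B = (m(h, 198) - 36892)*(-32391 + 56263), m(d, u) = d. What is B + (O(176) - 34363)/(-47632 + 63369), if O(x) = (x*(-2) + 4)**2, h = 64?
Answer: -13835309611051/15737 ≈ -8.7916e+8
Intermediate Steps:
O(x) = (4 - 2*x)**2 (O(x) = (-2*x + 4)**2 = (4 - 2*x)**2)
B = -879158016 (B = (64 - 36892)*(-32391 + 56263) = -36828*23872 = -879158016)
B + (O(176) - 34363)/(-47632 + 63369) = -879158016 + (4*(-2 + 176)**2 - 34363)/(-47632 + 63369) = -879158016 + (4*174**2 - 34363)/15737 = -879158016 + (4*30276 - 34363)*(1/15737) = -879158016 + (121104 - 34363)*(1/15737) = -879158016 + 86741*(1/15737) = -879158016 + 86741/15737 = -13835309611051/15737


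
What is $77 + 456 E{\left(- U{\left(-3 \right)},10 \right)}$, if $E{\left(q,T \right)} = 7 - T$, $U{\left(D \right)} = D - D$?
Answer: $-1291$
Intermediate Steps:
$U{\left(D \right)} = 0$
$77 + 456 E{\left(- U{\left(-3 \right)},10 \right)} = 77 + 456 \left(7 - 10\right) = 77 + 456 \left(-3\right) = 77 - 1368 = -1291$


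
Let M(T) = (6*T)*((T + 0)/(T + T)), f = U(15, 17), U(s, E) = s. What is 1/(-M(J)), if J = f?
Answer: -1/45 ≈ -0.022222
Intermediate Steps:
f = 15
J = 15
M(T) = 3*T (M(T) = (6*T)*(T/((2*T))) = (6*T)*(T*(1/(2*T))) = (6*T)*(½) = 3*T)
1/(-M(J)) = 1/(-3*15) = 1/(-1*45) = 1/(-45) = -1/45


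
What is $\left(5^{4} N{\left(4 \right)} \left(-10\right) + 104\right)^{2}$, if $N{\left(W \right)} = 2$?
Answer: $153660816$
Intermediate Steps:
$\left(5^{4} N{\left(4 \right)} \left(-10\right) + 104\right)^{2} = \left(5^{4} \cdot 2 \left(-10\right) + 104\right)^{2} = \left(625 \cdot 2 \left(-10\right) + 104\right)^{2} = \left(1250 \left(-10\right) + 104\right)^{2} = \left(-12500 + 104\right)^{2} = \left(-12396\right)^{2} = 153660816$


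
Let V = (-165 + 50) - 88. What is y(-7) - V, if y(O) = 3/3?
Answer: 204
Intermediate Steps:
y(O) = 1 (y(O) = 3*(⅓) = 1)
V = -203 (V = -115 - 88 = -203)
y(-7) - V = 1 - 1*(-203) = 1 + 203 = 204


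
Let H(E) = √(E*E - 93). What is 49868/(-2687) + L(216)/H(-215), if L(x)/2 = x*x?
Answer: -49868/2687 + 46656*√11533/11533 ≈ 415.89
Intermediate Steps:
L(x) = 2*x² (L(x) = 2*(x*x) = 2*x²)
H(E) = √(-93 + E²) (H(E) = √(E² - 93) = √(-93 + E²))
49868/(-2687) + L(216)/H(-215) = 49868/(-2687) + (2*216²)/(√(-93 + (-215)²)) = 49868*(-1/2687) + (2*46656)/(√(-93 + 46225)) = -49868/2687 + 93312/(√46132) = -49868/2687 + 93312/((2*√11533)) = -49868/2687 + 93312*(√11533/23066) = -49868/2687 + 46656*√11533/11533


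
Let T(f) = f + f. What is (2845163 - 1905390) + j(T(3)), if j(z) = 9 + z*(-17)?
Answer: 939680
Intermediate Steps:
T(f) = 2*f
j(z) = 9 - 17*z
(2845163 - 1905390) + j(T(3)) = (2845163 - 1905390) + (9 - 34*3) = 939773 + (9 - 17*6) = 939773 + (9 - 102) = 939773 - 93 = 939680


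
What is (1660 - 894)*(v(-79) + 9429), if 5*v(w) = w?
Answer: 36052556/5 ≈ 7.2105e+6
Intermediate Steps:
v(w) = w/5
(1660 - 894)*(v(-79) + 9429) = (1660 - 894)*((⅕)*(-79) + 9429) = 766*(-79/5 + 9429) = 766*(47066/5) = 36052556/5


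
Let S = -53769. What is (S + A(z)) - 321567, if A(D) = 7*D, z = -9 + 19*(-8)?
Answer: -376463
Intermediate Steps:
z = -161 (z = -9 - 152 = -161)
(S + A(z)) - 321567 = (-53769 + 7*(-161)) - 321567 = (-53769 - 1127) - 321567 = -54896 - 321567 = -376463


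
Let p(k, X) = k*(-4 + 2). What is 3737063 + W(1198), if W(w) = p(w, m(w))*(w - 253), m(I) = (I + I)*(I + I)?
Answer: 1472843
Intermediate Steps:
m(I) = 4*I² (m(I) = (2*I)*(2*I) = 4*I²)
p(k, X) = -2*k (p(k, X) = k*(-2) = -2*k)
W(w) = -2*w*(-253 + w) (W(w) = (-2*w)*(w - 253) = (-2*w)*(-253 + w) = -2*w*(-253 + w))
3737063 + W(1198) = 3737063 + 2*1198*(253 - 1*1198) = 3737063 + 2*1198*(253 - 1198) = 3737063 + 2*1198*(-945) = 3737063 - 2264220 = 1472843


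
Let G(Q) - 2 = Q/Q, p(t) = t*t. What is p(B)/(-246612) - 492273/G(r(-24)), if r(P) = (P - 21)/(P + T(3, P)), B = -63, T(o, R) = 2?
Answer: -13488937887/82204 ≈ -1.6409e+5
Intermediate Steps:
p(t) = t²
r(P) = (-21 + P)/(2 + P) (r(P) = (P - 21)/(P + 2) = (-21 + P)/(2 + P))
G(Q) = 3 (G(Q) = 2 + Q/Q = 2 + 1 = 3)
p(B)/(-246612) - 492273/G(r(-24)) = (-63)²/(-246612) - 492273/3 = 3969*(-1/246612) - 492273*⅓ = -1323/82204 - 164091 = -13488937887/82204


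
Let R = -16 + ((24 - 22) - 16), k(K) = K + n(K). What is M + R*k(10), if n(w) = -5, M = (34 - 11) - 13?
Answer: -140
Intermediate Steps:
M = 10 (M = 23 - 13 = 10)
k(K) = -5 + K (k(K) = K - 5 = -5 + K)
R = -30 (R = -16 + (2 - 16) = -16 - 14 = -30)
M + R*k(10) = 10 - 30*(-5 + 10) = 10 - 30*5 = 10 - 150 = -140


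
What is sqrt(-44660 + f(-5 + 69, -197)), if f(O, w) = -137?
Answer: I*sqrt(44797) ≈ 211.65*I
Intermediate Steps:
sqrt(-44660 + f(-5 + 69, -197)) = sqrt(-44660 - 137) = sqrt(-44797) = I*sqrt(44797)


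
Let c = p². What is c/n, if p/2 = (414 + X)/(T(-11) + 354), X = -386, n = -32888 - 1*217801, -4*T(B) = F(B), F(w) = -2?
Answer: -12544/126016597209 ≈ -9.9542e-8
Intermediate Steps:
T(B) = ½ (T(B) = -¼*(-2) = ½)
n = -250689 (n = -32888 - 217801 = -250689)
p = 112/709 (p = 2*((414 - 386)/(½ + 354)) = 2*(28/(709/2)) = 2*(28*(2/709)) = 2*(56/709) = 112/709 ≈ 0.15797)
c = 12544/502681 (c = (112/709)² = 12544/502681 ≈ 0.024954)
c/n = (12544/502681)/(-250689) = (12544/502681)*(-1/250689) = -12544/126016597209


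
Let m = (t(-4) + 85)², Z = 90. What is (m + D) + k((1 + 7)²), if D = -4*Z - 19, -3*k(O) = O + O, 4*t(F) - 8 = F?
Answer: 20923/3 ≈ 6974.3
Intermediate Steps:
t(F) = 2 + F/4
k(O) = -2*O/3 (k(O) = -(O + O)/3 = -2*O/3)
D = -379 (D = -4*90 - 19 = -360 - 19 = -379)
m = 7396 (m = ((2 + (¼)*(-4)) + 85)² = ((2 - 1) + 85)² = (1 + 85)² = 86² = 7396)
(m + D) + k((1 + 7)²) = (7396 - 379) - 2*(1 + 7)²/3 = 7017 - ⅔*8² = 7017 - ⅔*64 = 7017 - 128/3 = 20923/3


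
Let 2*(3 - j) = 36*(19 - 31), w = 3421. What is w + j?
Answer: 3640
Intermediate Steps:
j = 219 (j = 3 - 18*(19 - 31) = 3 - 18*(-12) = 3 - ½*(-432) = 3 + 216 = 219)
w + j = 3421 + 219 = 3640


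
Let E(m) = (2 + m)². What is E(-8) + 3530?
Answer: 3566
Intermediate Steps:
E(-8) + 3530 = (2 - 8)² + 3530 = (-6)² + 3530 = 36 + 3530 = 3566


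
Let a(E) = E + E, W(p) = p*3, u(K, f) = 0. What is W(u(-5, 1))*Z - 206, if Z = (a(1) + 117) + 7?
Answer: -206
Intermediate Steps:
W(p) = 3*p
a(E) = 2*E
Z = 126 (Z = (2*1 + 117) + 7 = (2 + 117) + 7 = 119 + 7 = 126)
W(u(-5, 1))*Z - 206 = (3*0)*126 - 206 = 0*126 - 206 = 0 - 206 = -206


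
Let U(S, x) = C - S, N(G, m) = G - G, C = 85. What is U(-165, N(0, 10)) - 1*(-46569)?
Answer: 46819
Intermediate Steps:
N(G, m) = 0
U(S, x) = 85 - S
U(-165, N(0, 10)) - 1*(-46569) = (85 - 1*(-165)) - 1*(-46569) = (85 + 165) + 46569 = 250 + 46569 = 46819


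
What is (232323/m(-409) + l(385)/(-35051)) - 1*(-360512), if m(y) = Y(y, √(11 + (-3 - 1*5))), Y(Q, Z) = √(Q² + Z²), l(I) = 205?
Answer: 12636305907/35051 + 17871*√41821/6434 ≈ 3.6108e+5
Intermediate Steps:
m(y) = √(3 + y²) (m(y) = √(y² + (√(11 + (-3 - 1*5)))²) = √(y² + (√(11 + (-3 - 5)))²) = √(y² + (√(11 - 8))²) = √(y² + (√3)²) = √(y² + 3) = √(3 + y²))
(232323/m(-409) + l(385)/(-35051)) - 1*(-360512) = (232323/(√(3 + (-409)²)) + 205/(-35051)) - 1*(-360512) = (232323/(√(3 + 167281)) + 205*(-1/35051)) + 360512 = (232323/(√167284) - 205/35051) + 360512 = (232323/((2*√41821)) - 205/35051) + 360512 = (232323*(√41821/83642) - 205/35051) + 360512 = (17871*√41821/6434 - 205/35051) + 360512 = (-205/35051 + 17871*√41821/6434) + 360512 = 12636305907/35051 + 17871*√41821/6434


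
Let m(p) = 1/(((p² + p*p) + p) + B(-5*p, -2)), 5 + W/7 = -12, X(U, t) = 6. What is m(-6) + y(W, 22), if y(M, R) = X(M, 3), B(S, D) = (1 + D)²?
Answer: 403/67 ≈ 6.0149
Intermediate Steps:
W = -119 (W = -35 + 7*(-12) = -35 - 84 = -119)
m(p) = 1/(1 + p + 2*p²) (m(p) = 1/(((p² + p*p) + p) + (1 - 2)²) = 1/(((p² + p²) + p) + (-1)²) = 1/((2*p² + p) + 1) = 1/((p + 2*p²) + 1) = 1/(1 + p + 2*p²))
y(M, R) = 6
m(-6) + y(W, 22) = 1/(1 - 6 + 2*(-6)²) + 6 = 1/(1 - 6 + 2*36) + 6 = 1/(1 - 6 + 72) + 6 = 1/67 + 6 = 403/67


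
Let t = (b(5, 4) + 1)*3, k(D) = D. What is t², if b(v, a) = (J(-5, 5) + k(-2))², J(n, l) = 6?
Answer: 2601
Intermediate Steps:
b(v, a) = 16 (b(v, a) = (6 - 2)² = 4² = 16)
t = 51 (t = (16 + 1)*3 = 17*3 = 51)
t² = 51² = 2601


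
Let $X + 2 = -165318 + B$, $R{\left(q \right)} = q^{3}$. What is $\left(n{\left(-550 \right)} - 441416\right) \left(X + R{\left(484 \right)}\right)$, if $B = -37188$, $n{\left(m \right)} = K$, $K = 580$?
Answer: $-49892670543056$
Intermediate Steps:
$n{\left(m \right)} = 580$
$X = -202508$ ($X = -2 - 202506 = -202508$)
$\left(n{\left(-550 \right)} - 441416\right) \left(X + R{\left(484 \right)}\right) = \left(580 - 441416\right) \left(-202508 + 484^{3}\right) = - 440836 \left(-202508 + 113379904\right) = \left(-440836\right) 113177396 = -49892670543056$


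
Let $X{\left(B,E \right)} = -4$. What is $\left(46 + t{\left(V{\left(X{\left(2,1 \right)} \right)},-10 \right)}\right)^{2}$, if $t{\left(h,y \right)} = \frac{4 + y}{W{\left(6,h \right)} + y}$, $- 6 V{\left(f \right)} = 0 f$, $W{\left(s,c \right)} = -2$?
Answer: $\frac{8649}{4} \approx 2162.3$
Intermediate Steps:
$V{\left(f \right)} = 0$ ($V{\left(f \right)} = - \frac{0 f}{6} = \left(- \frac{1}{6}\right) 0 = 0$)
$t{\left(h,y \right)} = \frac{4 + y}{-2 + y}$
$\left(46 + t{\left(V{\left(X{\left(2,1 \right)} \right)},-10 \right)}\right)^{2} = \left(46 + \frac{4 - 10}{-2 - 10}\right)^{2} = \left(46 + \frac{1}{-12} \left(-6\right)\right)^{2} = \left(46 - - \frac{1}{2}\right)^{2} = \left(46 + \frac{1}{2}\right)^{2} = \left(\frac{93}{2}\right)^{2} = \frac{8649}{4}$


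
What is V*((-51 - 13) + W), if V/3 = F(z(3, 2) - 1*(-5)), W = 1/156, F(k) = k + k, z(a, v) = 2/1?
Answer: -69881/26 ≈ -2687.7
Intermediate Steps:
z(a, v) = 2 (z(a, v) = 2*1 = 2)
F(k) = 2*k
W = 1/156 ≈ 0.0064103
V = 42 (V = 3*(2*(2 - 1*(-5))) = 3*(2*(2 + 5)) = 3*(2*7) = 3*14 = 42)
V*((-51 - 13) + W) = 42*((-51 - 13) + 1/156) = 42*(-64 + 1/156) = 42*(-9983/156) = -69881/26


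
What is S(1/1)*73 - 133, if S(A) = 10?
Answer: 597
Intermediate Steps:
S(1/1)*73 - 133 = 10*73 - 133 = 730 - 133 = 597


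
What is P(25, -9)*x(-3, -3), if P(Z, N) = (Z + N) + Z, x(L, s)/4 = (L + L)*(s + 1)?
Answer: 1968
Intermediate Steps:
x(L, s) = 8*L*(1 + s) (x(L, s) = 4*((L + L)*(s + 1)) = 4*((2*L)*(1 + s)) = 4*(2*L*(1 + s)) = 8*L*(1 + s))
P(Z, N) = N + 2*Z (P(Z, N) = (N + Z) + Z = N + 2*Z)
P(25, -9)*x(-3, -3) = (-9 + 2*25)*(8*(-3)*(1 - 3)) = (-9 + 50)*(8*(-3)*(-2)) = 41*48 = 1968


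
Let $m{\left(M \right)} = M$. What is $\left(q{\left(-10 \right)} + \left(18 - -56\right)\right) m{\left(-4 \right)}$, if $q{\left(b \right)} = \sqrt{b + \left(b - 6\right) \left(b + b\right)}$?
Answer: $-296 - 4 \sqrt{310} \approx -366.43$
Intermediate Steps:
$q{\left(b \right)} = \sqrt{b + 2 b \left(-6 + b\right)}$ ($q{\left(b \right)} = \sqrt{b + \left(-6 + b\right) 2 b} = \sqrt{b + 2 b \left(-6 + b\right)}$)
$\left(q{\left(-10 \right)} + \left(18 - -56\right)\right) m{\left(-4 \right)} = \left(\sqrt{- 10 \left(-11 + 2 \left(-10\right)\right)} + \left(18 - -56\right)\right) \left(-4\right) = \left(\sqrt{- 10 \left(-11 - 20\right)} + \left(18 + 56\right)\right) \left(-4\right) = \left(\sqrt{\left(-10\right) \left(-31\right)} + 74\right) \left(-4\right) = \left(\sqrt{310} + 74\right) \left(-4\right) = \left(74 + \sqrt{310}\right) \left(-4\right) = -296 - 4 \sqrt{310}$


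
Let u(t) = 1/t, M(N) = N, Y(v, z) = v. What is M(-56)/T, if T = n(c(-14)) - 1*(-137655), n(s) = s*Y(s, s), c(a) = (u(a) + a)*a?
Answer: -7/22058 ≈ -0.00031735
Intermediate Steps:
u(t) = 1/t
c(a) = a*(a + 1/a) (c(a) = (1/a + a)*a = (a + 1/a)*a = a*(a + 1/a))
n(s) = s**2 (n(s) = s*s = s**2)
T = 176464 (T = (1 + (-14)**2)**2 - 1*(-137655) = (1 + 196)**2 + 137655 = 197**2 + 137655 = 38809 + 137655 = 176464)
M(-56)/T = -56/176464 = -56*1/176464 = -7/22058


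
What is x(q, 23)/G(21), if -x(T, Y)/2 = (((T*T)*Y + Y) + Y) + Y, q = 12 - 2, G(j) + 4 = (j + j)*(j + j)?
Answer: -2369/880 ≈ -2.6920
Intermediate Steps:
G(j) = -4 + 4*j² (G(j) = -4 + (j + j)*(j + j) = -4 + (2*j)*(2*j) = -4 + 4*j²)
q = 10
x(T, Y) = -6*Y - 2*Y*T² (x(T, Y) = -2*((((T*T)*Y + Y) + Y) + Y) = -2*(((T²*Y + Y) + Y) + Y) = -2*(((Y*T² + Y) + Y) + Y) = -2*(((Y + Y*T²) + Y) + Y) = -2*((2*Y + Y*T²) + Y) = -2*(3*Y + Y*T²) = -6*Y - 2*Y*T²)
x(q, 23)/G(21) = (-2*23*(3 + 10²))/(-4 + 4*21²) = (-2*23*(3 + 100))/(-4 + 4*441) = (-2*23*103)/(-4 + 1764) = -4738/1760 = -4738*1/1760 = -2369/880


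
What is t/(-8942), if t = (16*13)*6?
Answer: -624/4471 ≈ -0.13957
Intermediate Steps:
t = 1248 (t = 208*6 = 1248)
t/(-8942) = 1248/(-8942) = 1248*(-1/8942) = -624/4471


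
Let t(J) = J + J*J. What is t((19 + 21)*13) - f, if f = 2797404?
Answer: -2526484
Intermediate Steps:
t(J) = J + J**2
t((19 + 21)*13) - f = ((19 + 21)*13)*(1 + (19 + 21)*13) - 1*2797404 = (40*13)*(1 + 40*13) - 2797404 = 520*(1 + 520) - 2797404 = 520*521 - 2797404 = 270920 - 2797404 = -2526484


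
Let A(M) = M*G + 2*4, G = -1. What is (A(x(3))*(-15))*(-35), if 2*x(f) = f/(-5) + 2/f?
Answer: 8365/2 ≈ 4182.5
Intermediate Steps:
x(f) = 1/f - f/10 (x(f) = (f/(-5) + 2/f)/2 = (f*(-⅕) + 2/f)/2 = (-f/5 + 2/f)/2 = (2/f - f/5)/2 = 1/f - f/10)
A(M) = 8 - M (A(M) = M*(-1) + 2*4 = -M + 8 = 8 - M)
(A(x(3))*(-15))*(-35) = ((8 - (1/3 - ⅒*3))*(-15))*(-35) = ((8 - (⅓ - 3/10))*(-15))*(-35) = ((8 - 1*1/30)*(-15))*(-35) = ((8 - 1/30)*(-15))*(-35) = ((239/30)*(-15))*(-35) = -239/2*(-35) = 8365/2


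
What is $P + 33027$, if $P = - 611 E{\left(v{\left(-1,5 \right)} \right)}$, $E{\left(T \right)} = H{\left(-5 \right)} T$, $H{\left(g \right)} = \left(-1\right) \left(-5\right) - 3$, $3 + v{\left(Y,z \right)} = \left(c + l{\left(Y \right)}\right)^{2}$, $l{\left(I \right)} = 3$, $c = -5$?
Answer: $31805$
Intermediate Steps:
$v{\left(Y,z \right)} = 1$ ($v{\left(Y,z \right)} = -3 + \left(-5 + 3\right)^{2} = -3 + \left(-2\right)^{2} = -3 + 4 = 1$)
$H{\left(g \right)} = 2$ ($H{\left(g \right)} = 5 - 3 = 2$)
$E{\left(T \right)} = 2 T$
$P = -1222$ ($P = - 611 \cdot 2 \cdot 1 = \left(-611\right) 2 = -1222$)
$P + 33027 = -1222 + 33027 = 31805$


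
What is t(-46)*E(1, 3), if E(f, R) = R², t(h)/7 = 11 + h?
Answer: -2205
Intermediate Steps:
t(h) = 77 + 7*h (t(h) = 7*(11 + h) = 77 + 7*h)
t(-46)*E(1, 3) = (77 + 7*(-46))*3² = (77 - 322)*9 = -245*9 = -2205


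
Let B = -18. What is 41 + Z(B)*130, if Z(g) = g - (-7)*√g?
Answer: -2299 + 2730*I*√2 ≈ -2299.0 + 3860.8*I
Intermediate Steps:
Z(g) = g + 7*√g
41 + Z(B)*130 = 41 + (-18 + 7*√(-18))*130 = 41 + (-18 + 7*(3*I*√2))*130 = 41 + (-18 + 21*I*√2)*130 = 41 + (-2340 + 2730*I*√2) = -2299 + 2730*I*√2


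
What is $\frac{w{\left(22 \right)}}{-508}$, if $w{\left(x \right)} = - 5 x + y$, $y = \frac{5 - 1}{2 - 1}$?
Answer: $\frac{53}{254} \approx 0.20866$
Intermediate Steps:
$y = 4$ ($y = \frac{4}{1} = 4 \cdot 1 = 4$)
$w{\left(x \right)} = 4 - 5 x$ ($w{\left(x \right)} = - 5 x + 4 = 4 - 5 x$)
$\frac{w{\left(22 \right)}}{-508} = \frac{4 - 110}{-508} = \left(4 - 110\right) \left(- \frac{1}{508}\right) = \left(-106\right) \left(- \frac{1}{508}\right) = \frac{53}{254}$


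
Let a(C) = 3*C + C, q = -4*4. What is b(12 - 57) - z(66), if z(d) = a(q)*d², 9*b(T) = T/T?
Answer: 2509057/9 ≈ 2.7878e+5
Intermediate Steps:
q = -16
a(C) = 4*C
b(T) = ⅑ (b(T) = (T/T)/9 = (⅑)*1 = ⅑)
z(d) = -64*d² (z(d) = (4*(-16))*d² = -64*d²)
b(12 - 57) - z(66) = ⅑ - (-64)*66² = ⅑ - (-64)*4356 = ⅑ - 1*(-278784) = ⅑ + 278784 = 2509057/9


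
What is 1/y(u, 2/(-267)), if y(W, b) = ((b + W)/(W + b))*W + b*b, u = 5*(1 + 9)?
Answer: 71289/3564454 ≈ 0.020000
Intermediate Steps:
u = 50 (u = 5*10 = 50)
y(W, b) = W + b**2 (y(W, b) = ((W + b)/(W + b))*W + b**2 = 1*W + b**2 = W + b**2)
1/y(u, 2/(-267)) = 1/(50 + (2/(-267))**2) = 1/(50 + (2*(-1/267))**2) = 1/(50 + (-2/267)**2) = 1/(50 + 4/71289) = 1/(3564454/71289) = 71289/3564454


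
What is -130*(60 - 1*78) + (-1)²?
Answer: 2341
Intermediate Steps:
-130*(60 - 1*78) + (-1)² = -130*(60 - 78) + 1 = -130*(-18) + 1 = 2340 + 1 = 2341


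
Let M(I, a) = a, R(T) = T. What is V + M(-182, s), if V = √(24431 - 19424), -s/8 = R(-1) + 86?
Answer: -680 + √5007 ≈ -609.24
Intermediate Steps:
s = -680 (s = -8*(-1 + 86) = -8*85 = -680)
V = √5007 ≈ 70.760
V + M(-182, s) = √5007 - 680 = -680 + √5007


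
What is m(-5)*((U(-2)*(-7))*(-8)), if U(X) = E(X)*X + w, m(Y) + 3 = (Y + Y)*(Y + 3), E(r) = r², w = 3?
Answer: -4760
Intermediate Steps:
m(Y) = -3 + 2*Y*(3 + Y) (m(Y) = -3 + (Y + Y)*(Y + 3) = -3 + (2*Y)*(3 + Y) = -3 + 2*Y*(3 + Y))
U(X) = 3 + X³ (U(X) = X²*X + 3 = X³ + 3 = 3 + X³)
m(-5)*((U(-2)*(-7))*(-8)) = (-3 + 2*(-5)² + 6*(-5))*(((3 + (-2)³)*(-7))*(-8)) = (-3 + 2*25 - 30)*(((3 - 8)*(-7))*(-8)) = (-3 + 50 - 30)*(-5*(-7)*(-8)) = 17*(35*(-8)) = 17*(-280) = -4760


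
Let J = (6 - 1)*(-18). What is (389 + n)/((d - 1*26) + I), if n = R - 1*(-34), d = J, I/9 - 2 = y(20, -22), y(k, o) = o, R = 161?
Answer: -73/37 ≈ -1.9730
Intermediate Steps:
J = -90 (J = 5*(-18) = -90)
I = -180 (I = 18 + 9*(-22) = 18 - 198 = -180)
d = -90
n = 195 (n = 161 - 1*(-34) = 161 + 34 = 195)
(389 + n)/((d - 1*26) + I) = (389 + 195)/((-90 - 1*26) - 180) = 584/((-90 - 26) - 180) = 584/(-116 - 180) = 584/(-296) = 584*(-1/296) = -73/37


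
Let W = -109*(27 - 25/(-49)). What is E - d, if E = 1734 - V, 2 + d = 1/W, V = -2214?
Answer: 580381449/146932 ≈ 3950.0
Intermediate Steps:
W = -146932/49 (W = -109*(27 - 25*(-1/49)) = -109*(27 + 25/49) = -109*1348/49 = -146932/49 ≈ -2998.6)
d = -293913/146932 (d = -2 + 1/(-146932/49) = -2 - 49/146932 = -293913/146932 ≈ -2.0003)
E = 3948 (E = 1734 - 1*(-2214) = 1734 + 2214 = 3948)
E - d = 3948 - 1*(-293913/146932) = 3948 + 293913/146932 = 580381449/146932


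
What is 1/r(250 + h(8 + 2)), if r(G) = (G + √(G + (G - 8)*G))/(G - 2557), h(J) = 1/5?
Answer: -11534/35 + 92272*√2641/14595 ≈ -4.6426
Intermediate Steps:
h(J) = ⅕
r(G) = (G + √(G + G*(-8 + G)))/(-2557 + G) (r(G) = (G + √(G + (-8 + G)*G))/(-2557 + G) = (G + √(G + G*(-8 + G)))/(-2557 + G))
1/r(250 + h(8 + 2)) = 1/(((250 + ⅕) + √((250 + ⅕)*(-7 + (250 + ⅕))))/(-2557 + (250 + ⅕))) = 1/((1251/5 + √(1251*(-7 + 1251/5)/5))/(-2557 + 1251/5)) = 1/((1251/5 + √((1251/5)*(1216/5)))/(-11534/5)) = 1/(-5*(1251/5 + √(1521216/25))/11534) = 1/(-5*(1251/5 + 24*√2641/5)/11534) = 1/(-1251/11534 - 12*√2641/5767)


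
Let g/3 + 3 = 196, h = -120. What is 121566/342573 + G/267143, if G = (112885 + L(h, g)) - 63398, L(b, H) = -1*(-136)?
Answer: 16491668639/30505326313 ≈ 0.54062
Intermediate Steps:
g = 579 (g = -9 + 3*196 = -9 + 588 = 579)
L(b, H) = 136
G = 49623 (G = (112885 + 136) - 63398 = 113021 - 63398 = 49623)
121566/342573 + G/267143 = 121566/342573 + 49623/267143 = 121566*(1/342573) + 49623*(1/267143) = 40522/114191 + 49623/267143 = 16491668639/30505326313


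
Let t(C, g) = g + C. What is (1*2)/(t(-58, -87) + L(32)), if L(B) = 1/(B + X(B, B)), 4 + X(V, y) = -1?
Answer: -27/1957 ≈ -0.013797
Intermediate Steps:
X(V, y) = -5 (X(V, y) = -4 - 1 = -5)
t(C, g) = C + g
L(B) = 1/(-5 + B) (L(B) = 1/(B - 5) = 1/(-5 + B))
(1*2)/(t(-58, -87) + L(32)) = (1*2)/((-58 - 87) + 1/(-5 + 32)) = 2/(-145 + 1/27) = 2/(-3914/27) = -27/3914*2 = -27/1957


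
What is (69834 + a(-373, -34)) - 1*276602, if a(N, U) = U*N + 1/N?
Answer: -72394079/373 ≈ -1.9409e+5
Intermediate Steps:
a(N, U) = 1/N + N*U (a(N, U) = N*U + 1/N = 1/N + N*U)
(69834 + a(-373, -34)) - 1*276602 = (69834 + (1/(-373) - 373*(-34))) - 1*276602 = (69834 + (-1/373 + 12682)) - 276602 = (69834 + 4730385/373) - 276602 = 30778467/373 - 276602 = -72394079/373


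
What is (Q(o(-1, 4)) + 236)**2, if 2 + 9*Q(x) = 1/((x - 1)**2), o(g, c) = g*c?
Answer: 2814408601/50625 ≈ 55593.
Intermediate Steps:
o(g, c) = c*g
Q(x) = -2/9 + 1/(9*(-1 + x)**2) (Q(x) = -2/9 + 1/(9*((x - 1)**2)) = -2/9 + 1/(9*((-1 + x)**2)) = -2/9 + 1/(9*(-1 + x)**2))
(Q(o(-1, 4)) + 236)**2 = ((-2/9 + 1/(9*(-1 + 4*(-1))**2)) + 236)**2 = ((-2/9 + 1/(9*(-1 - 4)**2)) + 236)**2 = ((-2/9 + (1/9)/(-5)**2) + 236)**2 = ((-2/9 + (1/9)*(1/25)) + 236)**2 = ((-2/9 + 1/225) + 236)**2 = (-49/225 + 236)**2 = (53051/225)**2 = 2814408601/50625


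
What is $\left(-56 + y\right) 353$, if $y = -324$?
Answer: $-134140$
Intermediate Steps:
$\left(-56 + y\right) 353 = \left(-56 - 324\right) 353 = \left(-380\right) 353 = -134140$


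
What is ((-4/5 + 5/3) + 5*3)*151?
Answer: 35938/15 ≈ 2395.9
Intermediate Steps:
((-4/5 + 5/3) + 5*3)*151 = ((-4*⅕ + 5*(⅓)) + 15)*151 = ((-⅘ + 5/3) + 15)*151 = (13/15 + 15)*151 = (238/15)*151 = 35938/15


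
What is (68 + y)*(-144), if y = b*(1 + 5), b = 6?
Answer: -14976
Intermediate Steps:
y = 36 (y = 6*(1 + 5) = 6*6 = 36)
(68 + y)*(-144) = (68 + 36)*(-144) = 104*(-144) = -14976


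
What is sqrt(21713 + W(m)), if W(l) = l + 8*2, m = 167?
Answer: 2*sqrt(5474) ≈ 147.97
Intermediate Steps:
W(l) = 16 + l (W(l) = l + 16 = 16 + l)
sqrt(21713 + W(m)) = sqrt(21713 + (16 + 167)) = sqrt(21713 + 183) = sqrt(21896) = 2*sqrt(5474)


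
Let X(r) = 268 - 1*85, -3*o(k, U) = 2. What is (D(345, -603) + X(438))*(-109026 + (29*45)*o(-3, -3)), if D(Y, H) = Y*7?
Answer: -285509808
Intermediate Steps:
o(k, U) = -2/3 (o(k, U) = -1/3*2 = -2/3)
X(r) = 183 (X(r) = 268 - 85 = 183)
D(Y, H) = 7*Y
(D(345, -603) + X(438))*(-109026 + (29*45)*o(-3, -3)) = (7*345 + 183)*(-109026 + (29*45)*(-2/3)) = (2415 + 183)*(-109026 + 1305*(-2/3)) = 2598*(-109026 - 870) = 2598*(-109896) = -285509808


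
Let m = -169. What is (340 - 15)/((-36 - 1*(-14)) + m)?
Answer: -325/191 ≈ -1.7016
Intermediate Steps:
(340 - 15)/((-36 - 1*(-14)) + m) = (340 - 15)/((-36 - 1*(-14)) - 169) = 325/((-36 + 14) - 169) = 325/(-22 - 169) = 325/(-191) = 325*(-1/191) = -325/191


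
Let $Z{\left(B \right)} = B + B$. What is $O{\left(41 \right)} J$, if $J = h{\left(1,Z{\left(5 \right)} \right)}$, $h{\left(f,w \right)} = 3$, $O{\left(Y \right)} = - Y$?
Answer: $-123$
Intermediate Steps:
$Z{\left(B \right)} = 2 B$
$J = 3$
$O{\left(41 \right)} J = \left(-1\right) 41 \cdot 3 = \left(-41\right) 3 = -123$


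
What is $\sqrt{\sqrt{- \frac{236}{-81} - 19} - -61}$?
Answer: $\frac{\sqrt{549 + i \sqrt{1303}}}{3} \approx 7.8145 + 0.25663 i$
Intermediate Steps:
$\sqrt{\sqrt{- \frac{236}{-81} - 19} - -61} = \sqrt{\sqrt{\left(-236\right) \left(- \frac{1}{81}\right) - 19} + \left(-184 + 245\right)} = \sqrt{\sqrt{\frac{236}{81} - 19} + 61} = \sqrt{\sqrt{- \frac{1303}{81}} + 61} = \sqrt{\frac{i \sqrt{1303}}{9} + 61} = \sqrt{61 + \frac{i \sqrt{1303}}{9}}$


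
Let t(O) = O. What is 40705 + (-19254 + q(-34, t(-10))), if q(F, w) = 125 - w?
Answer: 21586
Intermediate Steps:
40705 + (-19254 + q(-34, t(-10))) = 40705 + (-19254 + (125 - 1*(-10))) = 40705 + (-19254 + (125 + 10)) = 40705 + (-19254 + 135) = 40705 - 19119 = 21586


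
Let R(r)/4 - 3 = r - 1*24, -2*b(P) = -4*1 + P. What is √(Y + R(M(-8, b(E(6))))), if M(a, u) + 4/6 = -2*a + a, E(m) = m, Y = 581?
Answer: √4737/3 ≈ 22.942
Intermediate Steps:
b(P) = 2 - P/2 (b(P) = -(-4*1 + P)/2 = -(-4 + P)/2 = 2 - P/2)
M(a, u) = -⅔ - a (M(a, u) = -⅔ + (-2*a + a) = -⅔ - a)
R(r) = -84 + 4*r (R(r) = 12 + 4*(r - 1*24) = 12 + 4*(r - 24) = 12 + 4*(-24 + r) = 12 + (-96 + 4*r) = -84 + 4*r)
√(Y + R(M(-8, b(E(6))))) = √(581 + (-84 + 4*(-⅔ - 1*(-8)))) = √(581 + (-84 + 4*(-⅔ + 8))) = √(581 + (-84 + 4*(22/3))) = √(581 + (-84 + 88/3)) = √(581 - 164/3) = √(1579/3) = √4737/3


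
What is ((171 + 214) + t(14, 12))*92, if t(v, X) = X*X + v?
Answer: 49956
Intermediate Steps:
t(v, X) = v + X² (t(v, X) = X² + v = v + X²)
((171 + 214) + t(14, 12))*92 = ((171 + 214) + (14 + 12²))*92 = (385 + (14 + 144))*92 = (385 + 158)*92 = 543*92 = 49956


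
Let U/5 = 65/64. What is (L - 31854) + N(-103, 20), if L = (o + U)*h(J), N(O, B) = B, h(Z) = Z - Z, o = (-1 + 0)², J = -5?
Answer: -31834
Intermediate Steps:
o = 1 (o = (-1)² = 1)
h(Z) = 0
U = 325/64 (U = 5*(65/64) = 325/64 ≈ 5.0781)
L = 0 (L = (1 + 325/64)*0 = (389/64)*0 = 0)
(L - 31854) + N(-103, 20) = (0 - 31854) + 20 = -31854 + 20 = -31834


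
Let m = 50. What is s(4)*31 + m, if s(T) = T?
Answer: 174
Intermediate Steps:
s(4)*31 + m = 4*31 + 50 = 124 + 50 = 174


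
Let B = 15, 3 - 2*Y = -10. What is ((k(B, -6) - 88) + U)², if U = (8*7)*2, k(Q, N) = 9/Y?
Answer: 108900/169 ≈ 644.38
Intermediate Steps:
Y = 13/2 (Y = 3/2 - ½*(-10) = 3/2 + 5 = 13/2 ≈ 6.5000)
k(Q, N) = 18/13 (k(Q, N) = 9/(13/2) = 9*(2/13) = 18/13)
U = 112 (U = 56*2 = 112)
((k(B, -6) - 88) + U)² = ((18/13 - 88) + 112)² = (-1126/13 + 112)² = (330/13)² = 108900/169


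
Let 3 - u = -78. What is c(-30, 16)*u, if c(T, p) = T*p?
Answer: -38880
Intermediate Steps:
u = 81 (u = 3 - 1*(-78) = 3 + 78 = 81)
c(-30, 16)*u = -30*16*81 = -480*81 = -38880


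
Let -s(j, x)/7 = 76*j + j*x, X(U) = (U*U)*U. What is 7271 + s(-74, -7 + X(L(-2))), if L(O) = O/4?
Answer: 171793/4 ≈ 42948.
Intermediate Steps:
L(O) = O/4 (L(O) = O*(1/4) = O/4)
X(U) = U**3 (X(U) = U**2*U = U**3)
s(j, x) = -532*j - 7*j*x (s(j, x) = -7*(76*j + j*x) = -532*j - 7*j*x)
7271 + s(-74, -7 + X(L(-2))) = 7271 - 7*(-74)*(76 + (-7 + ((1/4)*(-2))**3)) = 7271 - 7*(-74)*(76 + (-7 + (-1/2)**3)) = 7271 - 7*(-74)*(76 + (-7 - 1/8)) = 7271 - 7*(-74)*(76 - 57/8) = 7271 - 7*(-74)*551/8 = 7271 + 142709/4 = 171793/4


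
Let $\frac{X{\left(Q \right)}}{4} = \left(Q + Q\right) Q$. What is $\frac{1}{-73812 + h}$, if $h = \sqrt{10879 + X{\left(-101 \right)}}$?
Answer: $- \frac{24604}{1816039619} - \frac{\sqrt{92487}}{5448118857} \approx -1.3604 \cdot 10^{-5}$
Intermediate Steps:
$X{\left(Q \right)} = 8 Q^{2}$ ($X{\left(Q \right)} = 4 \left(Q + Q\right) Q = 4 \cdot 2 Q Q = 4 \cdot 2 Q^{2} = 8 Q^{2}$)
$h = \sqrt{92487}$ ($h = \sqrt{10879 + 8 \left(-101\right)^{2}} = \sqrt{10879 + 8 \cdot 10201} = \sqrt{10879 + 81608} = \sqrt{92487} \approx 304.12$)
$\frac{1}{-73812 + h} = \frac{1}{-73812 + \sqrt{92487}}$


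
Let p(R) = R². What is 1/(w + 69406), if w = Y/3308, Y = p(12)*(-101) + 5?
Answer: 3308/229580509 ≈ 1.4409e-5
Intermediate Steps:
Y = -14539 (Y = 12²*(-101) + 5 = 144*(-101) + 5 = -14544 + 5 = -14539)
w = -14539/3308 ≈ -4.3951
1/(w + 69406) = 1/(-14539/3308 + 69406) = 1/(229580509/3308) = 3308/229580509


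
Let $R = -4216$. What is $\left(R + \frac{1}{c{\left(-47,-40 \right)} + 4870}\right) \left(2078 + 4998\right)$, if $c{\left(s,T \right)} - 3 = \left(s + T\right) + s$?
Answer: $- \frac{141375812348}{4739} \approx -2.9832 \cdot 10^{7}$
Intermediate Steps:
$c{\left(s,T \right)} = 3 + T + 2 s$ ($c{\left(s,T \right)} = 3 + \left(\left(s + T\right) + s\right) = 3 + \left(\left(T + s\right) + s\right) = 3 + \left(T + 2 s\right) = 3 + T + 2 s$)
$\left(R + \frac{1}{c{\left(-47,-40 \right)} + 4870}\right) \left(2078 + 4998\right) = \left(-4216 + \frac{1}{\left(3 - 40 + 2 \left(-47\right)\right) + 4870}\right) \left(2078 + 4998\right) = \left(-4216 + \frac{1}{\left(3 - 40 - 94\right) + 4870}\right) 7076 = \left(-4216 + \frac{1}{-131 + 4870}\right) 7076 = \left(-4216 + \frac{1}{4739}\right) 7076 = \left(- \frac{19979623}{4739}\right) 7076 = - \frac{141375812348}{4739}$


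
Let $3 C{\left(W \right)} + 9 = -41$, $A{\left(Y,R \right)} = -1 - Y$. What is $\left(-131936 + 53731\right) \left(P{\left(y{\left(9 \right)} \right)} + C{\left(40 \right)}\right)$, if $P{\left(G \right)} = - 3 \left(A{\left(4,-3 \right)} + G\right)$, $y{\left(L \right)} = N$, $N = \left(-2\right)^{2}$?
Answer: $\frac{3206405}{3} \approx 1.0688 \cdot 10^{6}$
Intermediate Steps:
$N = 4$
$y{\left(L \right)} = 4$
$C{\left(W \right)} = - \frac{50}{3}$ ($C{\left(W \right)} = -3 + \frac{1}{3} \left(-41\right) = -3 - \frac{41}{3} = - \frac{50}{3}$)
$P{\left(G \right)} = 15 - 3 G$ ($P{\left(G \right)} = - 3 \left(\left(-1 - 4\right) + G\right) = - 3 \left(-5 + G\right) = 15 - 3 G$)
$\left(-131936 + 53731\right) \left(P{\left(y{\left(9 \right)} \right)} + C{\left(40 \right)}\right) = \left(-131936 + 53731\right) \left(\left(15 - 12\right) - \frac{50}{3}\right) = - 78205 \left(\left(15 - 12\right) - \frac{50}{3}\right) = - 78205 \left(3 - \frac{50}{3}\right) = \left(-78205\right) \left(- \frac{41}{3}\right) = \frac{3206405}{3}$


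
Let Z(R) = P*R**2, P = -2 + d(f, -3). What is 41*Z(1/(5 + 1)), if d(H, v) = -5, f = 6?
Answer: -287/36 ≈ -7.9722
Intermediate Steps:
P = -7 (P = -2 - 5 = -7)
Z(R) = -7*R**2
41*Z(1/(5 + 1)) = 41*(-7/(5 + 1)**2) = 41*(-7*(1/6)**2) = 41*(-7*1/36) = 41*(-7/36) = -287/36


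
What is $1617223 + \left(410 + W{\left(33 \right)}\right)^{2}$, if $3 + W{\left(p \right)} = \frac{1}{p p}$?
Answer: $\frac{2114346231559}{1185921} \approx 1.7829 \cdot 10^{6}$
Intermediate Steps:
$W{\left(p \right)} = -3 + \frac{1}{p^{2}}$ ($W{\left(p \right)} = -3 + \frac{1}{p p} = -3 + \frac{1}{p^{2}}$)
$1617223 + \left(410 + W{\left(33 \right)}\right)^{2} = 1617223 + \left(410 - \left(3 - \frac{1}{1089}\right)\right)^{2} = 1617223 + \left(410 + \left(-3 + \frac{1}{1089}\right)\right)^{2} = 1617223 + \left(410 - \frac{3266}{1089}\right)^{2} = 1617223 + \left(\frac{443224}{1089}\right)^{2} = 1617223 + \frac{196447514176}{1185921} = \frac{2114346231559}{1185921}$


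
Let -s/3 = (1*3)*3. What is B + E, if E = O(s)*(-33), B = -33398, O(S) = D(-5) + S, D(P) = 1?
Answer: -32540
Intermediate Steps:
s = -27 (s = -3*1*3*3 = -9*3 = -3*9 = -27)
O(S) = 1 + S
E = 858 (E = (1 - 27)*(-33) = -26*(-33) = 858)
B + E = -33398 + 858 = -32540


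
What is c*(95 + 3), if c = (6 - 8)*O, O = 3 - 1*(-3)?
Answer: -1176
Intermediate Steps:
O = 6 (O = 3 + 3 = 6)
c = -12 (c = (6 - 8)*6 = -2*6 = -12)
c*(95 + 3) = -12*(95 + 3) = -12*98 = -1176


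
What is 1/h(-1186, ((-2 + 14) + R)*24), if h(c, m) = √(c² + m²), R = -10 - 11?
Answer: √363313/726626 ≈ 0.00082953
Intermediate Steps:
R = -21
1/h(-1186, ((-2 + 14) + R)*24) = 1/(√((-1186)² + (((-2 + 14) - 21)*24)²)) = 1/(√(1406596 + ((12 - 21)*24)²)) = 1/(√(1406596 + (-9*24)²)) = 1/(√(1406596 + (-216)²)) = 1/(√(1406596 + 46656)) = 1/(√1453252) = 1/(2*√363313) = √363313/726626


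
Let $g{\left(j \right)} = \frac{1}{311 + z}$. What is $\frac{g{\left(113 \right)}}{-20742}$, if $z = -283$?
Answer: $- \frac{1}{580776} \approx -1.7218 \cdot 10^{-6}$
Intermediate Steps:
$g{\left(j \right)} = \frac{1}{28}$ ($g{\left(j \right)} = \frac{1}{311 - 283} = \frac{1}{28}$)
$\frac{g{\left(113 \right)}}{-20742} = \frac{1}{28 \left(-20742\right)} = \frac{1}{28} \left(- \frac{1}{20742}\right) = - \frac{1}{580776}$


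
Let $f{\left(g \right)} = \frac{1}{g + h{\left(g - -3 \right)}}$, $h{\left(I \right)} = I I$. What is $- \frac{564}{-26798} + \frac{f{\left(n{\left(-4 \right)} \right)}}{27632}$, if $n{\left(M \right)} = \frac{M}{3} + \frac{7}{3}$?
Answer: $\frac{132481207}{6294099856} \approx 0.021048$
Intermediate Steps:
$h{\left(I \right)} = I^{2}$
$n{\left(M \right)} = \frac{7}{3} + \frac{M}{3}$ ($n{\left(M \right)} = M \frac{1}{3} + 7 \cdot \frac{1}{3} = \frac{M}{3} + \frac{7}{3} = \frac{7}{3} + \frac{M}{3}$)
$f{\left(g \right)} = \frac{1}{g + \left(3 + g\right)^{2}}$ ($f{\left(g \right)} = \frac{1}{g + \left(g - -3\right)^{2}} = \frac{1}{g + \left(g + 3\right)^{2}} = \frac{1}{g + \left(3 + g\right)^{2}}$)
$- \frac{564}{-26798} + \frac{f{\left(n{\left(-4 \right)} \right)}}{27632} = - \frac{564}{-26798} + \frac{1}{\left(\left(\frac{7}{3} + \frac{1}{3} \left(-4\right)\right) + \left(3 + \left(\frac{7}{3} + \frac{1}{3} \left(-4\right)\right)\right)^{2}\right) 27632} = \left(-564\right) \left(- \frac{1}{26798}\right) + \frac{1}{\left(\frac{7}{3} - \frac{4}{3}\right) + \left(3 + \left(\frac{7}{3} - \frac{4}{3}\right)\right)^{2}} \cdot \frac{1}{27632} = \frac{282}{13399} + \frac{1}{1 + \left(3 + 1\right)^{2}} \cdot \frac{1}{27632} = \frac{282}{13399} + \frac{1}{1 + 4^{2}} \cdot \frac{1}{27632} = \frac{282}{13399} + \frac{1}{1 + 16} \cdot \frac{1}{27632} = \frac{282}{13399} + \frac{1}{17} \cdot \frac{1}{27632} = \frac{282}{13399} + \frac{1}{469744} = \frac{132481207}{6294099856}$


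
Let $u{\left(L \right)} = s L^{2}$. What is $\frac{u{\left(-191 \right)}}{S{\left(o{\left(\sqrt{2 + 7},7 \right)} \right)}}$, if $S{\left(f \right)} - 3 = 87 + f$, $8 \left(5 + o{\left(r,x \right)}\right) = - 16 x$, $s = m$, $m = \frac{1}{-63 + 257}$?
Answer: $\frac{36481}{13774} \approx 2.6485$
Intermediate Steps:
$m = \frac{1}{194} \approx 0.0051546$
$s = \frac{1}{194} \approx 0.0051546$
$o{\left(r,x \right)} = -5 - 2 x$ ($o{\left(r,x \right)} = -5 + \frac{\left(-16\right) x}{8} = -5 - 2 x$)
$S{\left(f \right)} = 90 + f$ ($S{\left(f \right)} = 3 + \left(87 + f\right) = 90 + f$)
$u{\left(L \right)} = \frac{L^{2}}{194}$
$\frac{u{\left(-191 \right)}}{S{\left(o{\left(\sqrt{2 + 7},7 \right)} \right)}} = \frac{\frac{1}{194} \left(-191\right)^{2}}{90 - 19} = \frac{\frac{1}{194} \cdot 36481}{90 - 19} = \frac{36481}{194 \left(90 - 19\right)} = \frac{36481}{194 \cdot 71} = \frac{36481}{194} \cdot \frac{1}{71} = \frac{36481}{13774}$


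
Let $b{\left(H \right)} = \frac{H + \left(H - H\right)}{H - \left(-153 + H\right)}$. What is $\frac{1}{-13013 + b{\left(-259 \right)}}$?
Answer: $- \frac{153}{1991248} \approx -7.6836 \cdot 10^{-5}$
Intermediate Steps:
$b{\left(H \right)} = \frac{H}{153}$ ($b{\left(H \right)} = \frac{H + 0}{153} = H \frac{1}{153} = \frac{H}{153}$)
$\frac{1}{-13013 + b{\left(-259 \right)}} = \frac{1}{-13013 + \frac{1}{153} \left(-259\right)} = \frac{1}{-13013 - \frac{259}{153}} = \frac{1}{- \frac{1991248}{153}} = - \frac{153}{1991248}$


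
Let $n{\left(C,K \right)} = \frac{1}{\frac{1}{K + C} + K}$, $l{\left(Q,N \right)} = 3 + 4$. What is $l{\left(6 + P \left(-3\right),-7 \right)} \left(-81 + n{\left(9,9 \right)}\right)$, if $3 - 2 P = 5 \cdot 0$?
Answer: $- \frac{92295}{163} \approx -566.23$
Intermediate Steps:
$P = \frac{3}{2}$ ($P = \frac{3}{2} - \frac{5 \cdot 0}{2} = \frac{3}{2} - 0 = \frac{3}{2} + 0 = \frac{3}{2} \approx 1.5$)
$l{\left(Q,N \right)} = 7$
$n{\left(C,K \right)} = \frac{1}{K + \frac{1}{C + K}}$ ($n{\left(C,K \right)} = \frac{1}{\frac{1}{C + K} + K} = \frac{1}{K + \frac{1}{C + K}}$)
$l{\left(6 + P \left(-3\right),-7 \right)} \left(-81 + n{\left(9,9 \right)}\right) = 7 \left(-81 + \frac{9 + 9}{1 + 9^{2} + 9 \cdot 9}\right) = 7 \left(-81 + \frac{1}{1 + 81 + 81} \cdot 18\right) = 7 \left(-81 + \frac{1}{163} \cdot 18\right) = 7 \left(-81 + \frac{18}{163}\right) = 7 \left(- \frac{13185}{163}\right) = - \frac{92295}{163}$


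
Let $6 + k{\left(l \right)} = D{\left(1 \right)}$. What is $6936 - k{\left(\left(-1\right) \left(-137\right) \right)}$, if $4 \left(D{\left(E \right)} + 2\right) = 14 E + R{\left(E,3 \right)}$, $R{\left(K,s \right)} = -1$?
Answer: $\frac{27763}{4} \approx 6940.8$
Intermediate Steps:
$D{\left(E \right)} = - \frac{9}{4} + \frac{7 E}{2}$ ($D{\left(E \right)} = -2 + \frac{14 E - 1}{4} = -2 + \frac{-1 + 14 E}{4} = -2 + \left(- \frac{1}{4} + \frac{7 E}{2}\right) = - \frac{9}{4} + \frac{7 E}{2}$)
$k{\left(l \right)} = - \frac{19}{4}$ ($k{\left(l \right)} = -6 + \left(- \frac{9}{4} + \frac{7}{2} \cdot 1\right) = -6 + \left(- \frac{9}{4} + \frac{7}{2}\right) = -6 + \frac{5}{4} = - \frac{19}{4}$)
$6936 - k{\left(\left(-1\right) \left(-137\right) \right)} = 6936 - - \frac{19}{4} = 6936 + \frac{19}{4} = \frac{27763}{4}$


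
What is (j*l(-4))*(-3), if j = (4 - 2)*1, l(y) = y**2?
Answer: -96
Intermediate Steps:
j = 2 (j = 2*1 = 2)
(j*l(-4))*(-3) = (2*(-4)**2)*(-3) = (2*16)*(-3) = 32*(-3) = -96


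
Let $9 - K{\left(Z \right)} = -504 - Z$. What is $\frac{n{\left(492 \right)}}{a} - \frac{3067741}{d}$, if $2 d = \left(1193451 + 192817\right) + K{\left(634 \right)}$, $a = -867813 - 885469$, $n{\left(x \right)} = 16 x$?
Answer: $- \frac{5384075941402}{1216264873015} \approx -4.4267$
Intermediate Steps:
$K{\left(Z \right)} = 513 + Z$ ($K{\left(Z \right)} = 9 - \left(-504 - Z\right) = 9 + \left(504 + Z\right) = 513 + Z$)
$a = -1753282$
$d = \frac{1387415}{2}$ ($d = \frac{\left(1193451 + 192817\right) + \left(513 + 634\right)}{2} = \frac{1386268 + 1147}{2} = \frac{1}{2} \cdot 1387415 = \frac{1387415}{2} \approx 6.9371 \cdot 10^{5}$)
$\frac{n{\left(492 \right)}}{a} - \frac{3067741}{d} = \frac{16 \cdot 492}{-1753282} - \frac{3067741}{\frac{1387415}{2}} = 7872 \left(- \frac{1}{1753282}\right) - \frac{6135482}{1387415} = - \frac{3936}{876641} - \frac{6135482}{1387415} = - \frac{5384075941402}{1216264873015}$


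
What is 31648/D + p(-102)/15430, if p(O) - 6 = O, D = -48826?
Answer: -123253984/188346295 ≈ -0.65440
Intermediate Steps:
p(O) = 6 + O
31648/D + p(-102)/15430 = 31648/(-48826) + (6 - 102)/15430 = 31648*(-1/48826) - 96*1/15430 = -15824/24413 - 48/7715 = -123253984/188346295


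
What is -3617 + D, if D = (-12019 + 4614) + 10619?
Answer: -403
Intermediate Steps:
D = 3214 (D = -7405 + 10619 = 3214)
-3617 + D = -3617 + 3214 = -403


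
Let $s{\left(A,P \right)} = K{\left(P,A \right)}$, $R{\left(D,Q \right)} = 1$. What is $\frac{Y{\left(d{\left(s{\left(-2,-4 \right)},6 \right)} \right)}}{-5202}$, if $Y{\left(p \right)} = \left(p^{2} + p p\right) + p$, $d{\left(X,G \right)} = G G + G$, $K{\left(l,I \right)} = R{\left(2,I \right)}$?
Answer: $- \frac{35}{51} \approx -0.68627$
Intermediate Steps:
$K{\left(l,I \right)} = 1$
$s{\left(A,P \right)} = 1$
$d{\left(X,G \right)} = G + G^{2}$ ($d{\left(X,G \right)} = G^{2} + G = G + G^{2}$)
$Y{\left(p \right)} = p + 2 p^{2}$ ($Y{\left(p \right)} = \left(p^{2} + p^{2}\right) + p = 2 p^{2} + p = p + 2 p^{2}$)
$\frac{Y{\left(d{\left(s{\left(-2,-4 \right)},6 \right)} \right)}}{-5202} = \frac{6 \left(1 + 6\right) \left(1 + 2 \cdot 6 \left(1 + 6\right)\right)}{-5202} = 6 \cdot 7 \left(1 + 2 \cdot 6 \cdot 7\right) \left(- \frac{1}{5202}\right) = 42 \left(1 + 2 \cdot 42\right) \left(- \frac{1}{5202}\right) = 42 \left(1 + 84\right) \left(- \frac{1}{5202}\right) = 42 \cdot 85 \left(- \frac{1}{5202}\right) = 3570 \left(- \frac{1}{5202}\right) = - \frac{35}{51}$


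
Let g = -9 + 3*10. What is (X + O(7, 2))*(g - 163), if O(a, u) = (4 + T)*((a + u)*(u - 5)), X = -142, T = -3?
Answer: 23998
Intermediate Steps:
g = 21 (g = -9 + 30 = 21)
O(a, u) = (-5 + u)*(a + u) (O(a, u) = (4 - 3)*((a + u)*(u - 5)) = 1*((a + u)*(-5 + u)) = 1*((-5 + u)*(a + u)) = (-5 + u)*(a + u))
(X + O(7, 2))*(g - 163) = (-142 + (2² - 5*7 - 5*2 + 7*2))*(21 - 163) = (-142 + (4 - 35 - 10 + 14))*(-142) = (-142 - 27)*(-142) = -169*(-142) = 23998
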